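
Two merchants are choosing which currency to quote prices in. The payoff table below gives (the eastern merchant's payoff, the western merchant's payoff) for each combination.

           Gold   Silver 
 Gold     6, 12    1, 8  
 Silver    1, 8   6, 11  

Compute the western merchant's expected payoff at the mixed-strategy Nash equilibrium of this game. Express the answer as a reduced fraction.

The eastern merchant mixes with probability p on Gold, chosen so the western merchant is indifferent: 12p + 8(1−p) = 8p + 11(1−p) gives p = 3/7.
The western merchant's expected payoff is 12·3/7 + 8·4/7 = 68/7.

68/7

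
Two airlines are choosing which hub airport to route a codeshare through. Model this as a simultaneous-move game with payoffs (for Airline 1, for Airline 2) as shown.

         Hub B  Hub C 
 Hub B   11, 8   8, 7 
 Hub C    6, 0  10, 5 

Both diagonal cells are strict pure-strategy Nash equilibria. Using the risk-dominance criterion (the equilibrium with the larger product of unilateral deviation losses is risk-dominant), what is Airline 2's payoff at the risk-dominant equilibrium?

At both Hub B: Airline 1 loses 11 − 6 = 5 by deviating; Airline 2 loses 8 − 7 = 1. Product = 5·1 = 5.
At both Hub C: Airline 1 loses 10 − 8 = 2 by deviating; Airline 2 loses 5 − 0 = 5. Product = 2·5 = 10.
10 > 5, so both Hub C is risk-dominant. Airline 2's payoff there is 5.

5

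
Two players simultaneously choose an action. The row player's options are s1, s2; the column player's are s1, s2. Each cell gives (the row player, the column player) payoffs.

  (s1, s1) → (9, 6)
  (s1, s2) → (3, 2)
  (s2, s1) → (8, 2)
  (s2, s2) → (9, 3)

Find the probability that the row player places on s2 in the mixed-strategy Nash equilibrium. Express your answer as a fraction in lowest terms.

The row player's mix p on s1 must make the column player indifferent between s1 and s2.
The column player's payoff from s1: 6p + 2(1−p). From s2: 2p + 3(1−p).
Set equal: 4p = 1(1−p) → p = 1/5.
Probability on s2 is 1 − 1/5 = 4/5.

4/5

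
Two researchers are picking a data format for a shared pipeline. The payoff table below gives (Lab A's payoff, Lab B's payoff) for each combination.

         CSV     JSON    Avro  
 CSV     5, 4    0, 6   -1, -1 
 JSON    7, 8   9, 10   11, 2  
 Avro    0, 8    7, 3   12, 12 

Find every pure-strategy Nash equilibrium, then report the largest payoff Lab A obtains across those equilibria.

12

Both JSON is a pure NE (Lab A: 9 ≥ 7; Lab B: 10 ≥ 8). Lab A gets 9.
Both Avro is a pure NE (Lab A: 12 ≥ 11; Lab B: 12 ≥ 8). Lab A gets 12.
Every other cell has a profitable deviation for at least one player. Highest of {9, 12} is 12.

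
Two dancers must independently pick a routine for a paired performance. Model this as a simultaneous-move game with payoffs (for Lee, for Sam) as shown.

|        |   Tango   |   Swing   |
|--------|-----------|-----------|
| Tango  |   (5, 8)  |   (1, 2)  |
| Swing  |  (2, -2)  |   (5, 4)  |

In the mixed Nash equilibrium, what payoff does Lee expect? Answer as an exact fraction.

23/7

Sam mixes with probability q on Tango, chosen so Lee is indifferent: 5q + 1(1−q) = 2q + 5(1−q) gives q = 4/7.
Lee's expected payoff (from either row, since indifferent) is 5·4/7 + 1·3/7 = 23/7.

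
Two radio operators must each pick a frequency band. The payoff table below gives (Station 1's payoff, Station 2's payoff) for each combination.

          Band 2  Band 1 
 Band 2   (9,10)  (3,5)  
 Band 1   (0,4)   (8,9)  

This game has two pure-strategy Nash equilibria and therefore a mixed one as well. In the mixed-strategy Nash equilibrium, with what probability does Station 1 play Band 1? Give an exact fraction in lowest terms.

1/2

Station 1's mix p on Band 2 must make Station 2 indifferent between Band 2 and Band 1.
Station 2's payoff from Band 2: 10p + 4(1−p). From Band 1: 5p + 9(1−p).
Set equal: 5p = 5(1−p) → p = 5/10 = 1/2.
Probability on Band 1 is 1 − 1/2 = 1/2.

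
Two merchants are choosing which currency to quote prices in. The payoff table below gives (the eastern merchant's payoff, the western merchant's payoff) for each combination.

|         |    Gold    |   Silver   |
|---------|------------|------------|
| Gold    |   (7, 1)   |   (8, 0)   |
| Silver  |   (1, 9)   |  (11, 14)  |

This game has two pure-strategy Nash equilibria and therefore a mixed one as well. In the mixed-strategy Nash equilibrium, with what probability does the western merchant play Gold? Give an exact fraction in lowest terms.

The western merchant's mix q on Gold must make the eastern merchant indifferent between Gold and Silver.
The eastern merchant's payoff from Gold: 7q + 8(1−q). From Silver: 1q + 11(1−q).
Set equal: 6q = 3(1−q) → q = 3/9 = 1/3.

1/3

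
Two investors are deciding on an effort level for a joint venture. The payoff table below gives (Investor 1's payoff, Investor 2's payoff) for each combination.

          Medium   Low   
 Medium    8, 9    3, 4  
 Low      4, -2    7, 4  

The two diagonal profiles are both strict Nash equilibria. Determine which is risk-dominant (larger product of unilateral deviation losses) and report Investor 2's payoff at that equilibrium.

4

At both Medium: Investor 1 loses 8 − 4 = 4 by deviating; Investor 2 loses 9 − 4 = 5. Product = 4·5 = 20.
At both Low: Investor 1 loses 7 − 3 = 4 by deviating; Investor 2 loses 4 − (-2) = 6. Product = 4·6 = 24.
24 > 20, so both Low is risk-dominant. Investor 2's payoff there is 4.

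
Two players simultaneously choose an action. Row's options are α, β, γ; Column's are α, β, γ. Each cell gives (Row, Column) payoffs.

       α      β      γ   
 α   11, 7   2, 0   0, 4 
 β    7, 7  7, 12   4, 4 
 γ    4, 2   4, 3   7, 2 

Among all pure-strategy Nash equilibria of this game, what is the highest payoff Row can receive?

11

Both α is a pure NE (Row: 11 ≥ 7; Column: 7 ≥ 4). Row gets 11.
Both β is a pure NE (Row: 7 ≥ 4; Column: 12 ≥ 7). Row gets 7.
Every other cell has a profitable deviation for at least one player. Highest of {11, 7} is 11.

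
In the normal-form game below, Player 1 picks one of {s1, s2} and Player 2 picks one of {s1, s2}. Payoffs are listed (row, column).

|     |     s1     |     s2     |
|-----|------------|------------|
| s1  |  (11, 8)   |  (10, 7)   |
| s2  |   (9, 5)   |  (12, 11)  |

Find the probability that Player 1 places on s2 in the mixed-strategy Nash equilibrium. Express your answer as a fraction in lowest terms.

1/7

Player 1's mix p on s1 must make Player 2 indifferent between s1 and s2.
Player 2's payoff from s1: 8p + 5(1−p). From s2: 7p + 11(1−p).
Set equal: 1p = 6(1−p) → p = 6/7.
Probability on s2 is 1 − 6/7 = 1/7.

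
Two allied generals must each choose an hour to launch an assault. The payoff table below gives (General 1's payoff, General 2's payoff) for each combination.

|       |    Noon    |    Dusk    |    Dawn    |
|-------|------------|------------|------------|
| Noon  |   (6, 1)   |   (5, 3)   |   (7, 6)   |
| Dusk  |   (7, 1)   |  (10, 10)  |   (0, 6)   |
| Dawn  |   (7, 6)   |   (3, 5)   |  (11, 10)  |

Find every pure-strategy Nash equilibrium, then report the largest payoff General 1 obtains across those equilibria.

11

Both Dusk is a pure NE (General 1: 10 ≥ 5; General 2: 10 ≥ 6). General 1 gets 10.
Both Dawn is a pure NE (General 1: 11 ≥ 7; General 2: 10 ≥ 6). General 1 gets 11.
Every other cell has a profitable deviation for at least one player. Highest of {10, 11} is 11.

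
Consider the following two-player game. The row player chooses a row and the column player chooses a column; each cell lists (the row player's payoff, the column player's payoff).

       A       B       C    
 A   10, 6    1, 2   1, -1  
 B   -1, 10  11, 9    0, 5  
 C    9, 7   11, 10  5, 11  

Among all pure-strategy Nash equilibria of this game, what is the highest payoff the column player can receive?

11

Both A is a pure NE (the row player: 10 ≥ 9; the column player: 6 ≥ 2). The column player gets 6.
Both C is a pure NE (the row player: 5 ≥ 1; the column player: 11 ≥ 10). The column player gets 11.
Every other cell has a profitable deviation for at least one player. Highest of {6, 11} is 11.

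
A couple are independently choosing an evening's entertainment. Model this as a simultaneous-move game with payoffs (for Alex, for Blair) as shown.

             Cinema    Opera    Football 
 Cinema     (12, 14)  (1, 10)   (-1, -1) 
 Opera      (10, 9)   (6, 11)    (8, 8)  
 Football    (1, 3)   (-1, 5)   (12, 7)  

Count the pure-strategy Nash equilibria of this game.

3

Both Cinema: Alex gets 12 (best alternative 10); Blair gets 14 (best alternative 10). Neither deviates — NE.
Both Opera: Alex gets 6 (best alternative 1); Blair gets 11 (best alternative 9). Neither deviates — NE.
Both Football: Alex gets 12 (best alternative 8); Blair gets 7 (best alternative 5). Neither deviates — NE.
(Football, Opera) is not a NE: Alex would switch to Opera (6 > -1).
No other cell survives both best-response checks, so there are 3 pure NE.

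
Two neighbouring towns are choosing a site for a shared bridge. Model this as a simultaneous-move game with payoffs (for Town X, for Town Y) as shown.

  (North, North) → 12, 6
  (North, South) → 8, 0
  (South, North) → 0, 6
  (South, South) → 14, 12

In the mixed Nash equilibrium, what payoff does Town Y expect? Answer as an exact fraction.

6

Town X mixes with probability p on North, chosen so Town Y is indifferent: 6p + 6(1−p) = 0p + 12(1−p) gives p = 1/2.
Town Y's expected payoff is 6·1/2 + 6·1/2 = 6.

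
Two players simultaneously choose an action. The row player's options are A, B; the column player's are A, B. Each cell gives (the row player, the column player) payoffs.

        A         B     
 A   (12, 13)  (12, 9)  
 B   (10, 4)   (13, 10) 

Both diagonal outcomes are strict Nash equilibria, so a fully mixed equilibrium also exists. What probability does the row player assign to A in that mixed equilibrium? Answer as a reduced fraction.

The row player's mix p on A must make the column player indifferent between A and B.
The column player's payoff from A: 13p + 4(1−p). From B: 9p + 10(1−p).
Set equal: 4p = 6(1−p) → p = 6/10 = 3/5.

3/5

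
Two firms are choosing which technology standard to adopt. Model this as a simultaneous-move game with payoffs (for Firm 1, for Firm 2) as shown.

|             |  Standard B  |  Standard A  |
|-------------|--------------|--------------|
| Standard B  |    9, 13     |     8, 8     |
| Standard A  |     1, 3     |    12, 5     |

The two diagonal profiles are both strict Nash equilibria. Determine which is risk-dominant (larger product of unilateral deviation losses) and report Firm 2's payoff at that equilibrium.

At both Standard B: Firm 1 loses 9 − 1 = 8 by deviating; Firm 2 loses 13 − 8 = 5. Product = 8·5 = 40.
At both Standard A: Firm 1 loses 12 − 8 = 4 by deviating; Firm 2 loses 5 − 3 = 2. Product = 4·2 = 8.
40 > 8, so both Standard B is risk-dominant. Firm 2's payoff there is 13.

13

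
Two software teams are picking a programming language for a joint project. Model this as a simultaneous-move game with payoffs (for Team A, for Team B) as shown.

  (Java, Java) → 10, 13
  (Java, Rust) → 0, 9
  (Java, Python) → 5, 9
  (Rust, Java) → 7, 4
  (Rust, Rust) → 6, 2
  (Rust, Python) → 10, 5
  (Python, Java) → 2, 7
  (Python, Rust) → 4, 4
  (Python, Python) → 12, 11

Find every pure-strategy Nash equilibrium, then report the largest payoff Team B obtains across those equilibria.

Both Java is a pure NE (Team A: 10 ≥ 7; Team B: 13 ≥ 9). Team B gets 13.
Both Python is a pure NE (Team A: 12 ≥ 10; Team B: 11 ≥ 7). Team B gets 11.
Every other cell has a profitable deviation for at least one player. Highest of {13, 11} is 13.

13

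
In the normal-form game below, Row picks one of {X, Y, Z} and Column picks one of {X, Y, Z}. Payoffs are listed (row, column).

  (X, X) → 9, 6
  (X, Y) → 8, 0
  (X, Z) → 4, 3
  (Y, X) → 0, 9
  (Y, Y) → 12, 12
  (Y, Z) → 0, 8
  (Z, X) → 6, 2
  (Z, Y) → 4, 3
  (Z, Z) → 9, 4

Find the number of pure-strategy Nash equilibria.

Both X: Row gets 9 (best alternative 6); Column gets 6 (best alternative 3). Neither deviates — NE.
Both Y: Row gets 12 (best alternative 8); Column gets 12 (best alternative 9). Neither deviates — NE.
Both Z: Row gets 9 (best alternative 4); Column gets 4 (best alternative 3). Neither deviates — NE.
(Y, X) is not a NE: Row would switch to X (9 > 0).
No other cell survives both best-response checks, so there are 3 pure NE.

3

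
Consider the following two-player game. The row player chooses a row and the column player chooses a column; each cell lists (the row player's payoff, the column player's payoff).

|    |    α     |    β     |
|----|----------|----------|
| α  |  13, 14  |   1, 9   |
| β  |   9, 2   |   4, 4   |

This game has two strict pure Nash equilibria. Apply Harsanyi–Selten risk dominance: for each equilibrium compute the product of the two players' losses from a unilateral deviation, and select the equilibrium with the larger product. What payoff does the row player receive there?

At both α: the row player loses 13 − 9 = 4 by deviating; the column player loses 14 − 9 = 5. Product = 4·5 = 20.
At both β: the row player loses 4 − 1 = 3 by deviating; the column player loses 4 − 2 = 2. Product = 3·2 = 6.
20 > 6, so both α is risk-dominant. The row player's payoff there is 13.

13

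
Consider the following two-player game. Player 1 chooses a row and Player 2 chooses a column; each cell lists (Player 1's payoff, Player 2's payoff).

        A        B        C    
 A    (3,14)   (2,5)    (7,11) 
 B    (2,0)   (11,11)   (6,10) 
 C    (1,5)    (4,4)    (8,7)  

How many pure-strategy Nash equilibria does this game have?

3

Both A: Player 1 gets 3 (best alternative 2); Player 2 gets 14 (best alternative 11). Neither deviates — NE.
Both B: Player 1 gets 11 (best alternative 4); Player 2 gets 11 (best alternative 10). Neither deviates — NE.
Both C: Player 1 gets 8 (best alternative 7); Player 2 gets 7 (best alternative 5). Neither deviates — NE.
(A, C) is not a NE: Player 1 would switch to C (8 > 7).
No other cell survives both best-response checks, so there are 3 pure NE.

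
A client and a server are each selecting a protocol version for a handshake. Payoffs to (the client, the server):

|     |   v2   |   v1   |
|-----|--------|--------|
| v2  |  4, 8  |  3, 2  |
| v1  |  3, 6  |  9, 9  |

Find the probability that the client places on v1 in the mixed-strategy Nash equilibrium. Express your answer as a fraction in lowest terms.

The client's mix p on v2 must make the server indifferent between v2 and v1.
The server's payoff from v2: 8p + 6(1−p). From v1: 2p + 9(1−p).
Set equal: 6p = 3(1−p) → p = 3/9 = 1/3.
Probability on v1 is 1 − 1/3 = 2/3.

2/3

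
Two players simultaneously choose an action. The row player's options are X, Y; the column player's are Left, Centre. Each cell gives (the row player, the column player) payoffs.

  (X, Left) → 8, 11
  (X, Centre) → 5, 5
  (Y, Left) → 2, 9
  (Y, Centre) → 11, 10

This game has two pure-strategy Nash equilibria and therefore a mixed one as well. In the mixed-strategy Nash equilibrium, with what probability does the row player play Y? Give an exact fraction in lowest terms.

The row player's mix p on X must make the column player indifferent between Left and Centre.
The column player's payoff from Left: 11p + 9(1−p). From Centre: 5p + 10(1−p).
Set equal: 6p = 1(1−p) → p = 1/7.
Probability on Y is 1 − 1/7 = 6/7.

6/7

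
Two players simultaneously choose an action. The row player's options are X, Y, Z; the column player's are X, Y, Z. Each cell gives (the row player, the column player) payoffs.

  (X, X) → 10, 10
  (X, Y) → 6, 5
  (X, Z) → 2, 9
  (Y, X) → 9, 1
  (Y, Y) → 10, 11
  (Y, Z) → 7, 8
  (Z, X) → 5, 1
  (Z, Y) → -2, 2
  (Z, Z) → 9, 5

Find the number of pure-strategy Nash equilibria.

Both X: the row player gets 10 (best alternative 9); the column player gets 10 (best alternative 9). Neither deviates — NE.
Both Y: the row player gets 10 (best alternative 6); the column player gets 11 (best alternative 8). Neither deviates — NE.
Both Z: the row player gets 9 (best alternative 7); the column player gets 5 (best alternative 2). Neither deviates — NE.
(Z, Y) is not a NE: the row player would switch to Y (10 > -2).
No other cell survives both best-response checks, so there are 3 pure NE.

3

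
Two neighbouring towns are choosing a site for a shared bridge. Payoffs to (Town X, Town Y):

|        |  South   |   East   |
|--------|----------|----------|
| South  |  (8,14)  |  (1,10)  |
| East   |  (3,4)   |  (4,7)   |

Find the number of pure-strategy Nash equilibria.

Both South: Town X gets 8 (best alternative 3); Town Y gets 14 (best alternative 10). Neither deviates — NE.
Both East: Town X gets 4 (best alternative 1); Town Y gets 7 (best alternative 4). Neither deviates — NE.
(East, South) is not a NE: Town X would switch to South (8 > 3).
No other cell survives both best-response checks, so there are 2 pure NE.

2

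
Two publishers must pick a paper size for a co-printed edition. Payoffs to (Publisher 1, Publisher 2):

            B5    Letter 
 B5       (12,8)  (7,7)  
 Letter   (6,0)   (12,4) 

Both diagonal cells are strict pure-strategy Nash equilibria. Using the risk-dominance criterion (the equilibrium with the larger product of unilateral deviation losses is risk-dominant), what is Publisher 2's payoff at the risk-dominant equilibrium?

At both B5: Publisher 1 loses 12 − 6 = 6 by deviating; Publisher 2 loses 8 − 7 = 1. Product = 6·1 = 6.
At both Letter: Publisher 1 loses 12 − 7 = 5 by deviating; Publisher 2 loses 4 − 0 = 4. Product = 5·4 = 20.
20 > 6, so both Letter is risk-dominant. Publisher 2's payoff there is 4.

4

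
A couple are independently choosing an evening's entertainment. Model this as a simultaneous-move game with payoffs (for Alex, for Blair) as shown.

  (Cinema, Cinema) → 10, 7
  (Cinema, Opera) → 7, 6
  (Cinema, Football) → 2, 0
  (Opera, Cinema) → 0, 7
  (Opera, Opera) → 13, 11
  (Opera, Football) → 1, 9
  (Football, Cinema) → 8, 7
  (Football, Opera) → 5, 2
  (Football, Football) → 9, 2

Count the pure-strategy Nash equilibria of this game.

2

Both Cinema: Alex gets 10 (best alternative 8); Blair gets 7 (best alternative 6). Neither deviates — NE.
Both Opera: Alex gets 13 (best alternative 7); Blair gets 11 (best alternative 9). Neither deviates — NE.
Both Football is not a NE: Blair would switch to Cinema (7 > 2).
No other cell survives both best-response checks, so there are 2 pure NE.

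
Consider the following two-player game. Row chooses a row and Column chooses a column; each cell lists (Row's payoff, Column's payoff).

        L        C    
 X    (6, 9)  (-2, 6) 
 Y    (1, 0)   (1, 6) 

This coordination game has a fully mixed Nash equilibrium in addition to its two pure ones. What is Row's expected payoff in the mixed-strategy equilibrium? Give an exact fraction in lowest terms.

Column mixes with probability q on L, chosen so Row is indifferent: 6q + (-2)(1−q) = 1q + 1(1−q) gives q = 3/8.
Row's expected payoff (from either row, since indifferent) is 6·3/8 + (-2)·5/8 = 1.

1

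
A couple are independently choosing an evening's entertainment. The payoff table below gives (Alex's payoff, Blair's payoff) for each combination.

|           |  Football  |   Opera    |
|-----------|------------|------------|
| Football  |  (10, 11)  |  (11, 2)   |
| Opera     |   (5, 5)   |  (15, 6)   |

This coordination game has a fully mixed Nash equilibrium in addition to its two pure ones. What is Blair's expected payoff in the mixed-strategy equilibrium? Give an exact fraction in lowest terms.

Alex mixes with probability p on Football, chosen so Blair is indifferent: 11p + 5(1−p) = 2p + 6(1−p) gives p = 1/10.
Blair's expected payoff is 11·1/10 + 5·9/10 = 28/5.

28/5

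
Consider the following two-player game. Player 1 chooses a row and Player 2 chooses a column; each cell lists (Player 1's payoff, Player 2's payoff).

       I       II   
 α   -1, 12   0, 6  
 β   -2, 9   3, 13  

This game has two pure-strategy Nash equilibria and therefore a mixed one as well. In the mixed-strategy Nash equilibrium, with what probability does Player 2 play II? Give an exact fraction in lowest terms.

1/4

Player 2's mix q on I must make Player 1 indifferent between α and β.
Player 1's payoff from α: (-1)q + 0(1−q). From β: (-2)q + 3(1−q).
Set equal: 1q = 3(1−q) → q = 3/4.
Probability on II is 1 − 3/4 = 1/4.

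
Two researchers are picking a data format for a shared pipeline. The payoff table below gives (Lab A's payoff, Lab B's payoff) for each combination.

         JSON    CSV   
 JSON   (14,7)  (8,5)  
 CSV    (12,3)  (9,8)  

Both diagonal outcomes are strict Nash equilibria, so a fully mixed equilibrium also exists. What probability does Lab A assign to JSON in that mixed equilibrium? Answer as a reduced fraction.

5/7

Lab A's mix p on JSON must make Lab B indifferent between JSON and CSV.
Lab B's payoff from JSON: 7p + 3(1−p). From CSV: 5p + 8(1−p).
Set equal: 2p = 5(1−p) → p = 5/7.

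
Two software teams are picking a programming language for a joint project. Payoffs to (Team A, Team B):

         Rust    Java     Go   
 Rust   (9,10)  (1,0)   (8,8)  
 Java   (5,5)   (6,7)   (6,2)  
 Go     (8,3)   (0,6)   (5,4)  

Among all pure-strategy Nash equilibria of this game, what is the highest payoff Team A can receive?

9

Both Rust is a pure NE (Team A: 9 ≥ 8; Team B: 10 ≥ 8). Team A gets 9.
Both Java is a pure NE (Team A: 6 ≥ 1; Team B: 7 ≥ 5). Team A gets 6.
Every other cell has a profitable deviation for at least one player. Highest of {9, 6} is 9.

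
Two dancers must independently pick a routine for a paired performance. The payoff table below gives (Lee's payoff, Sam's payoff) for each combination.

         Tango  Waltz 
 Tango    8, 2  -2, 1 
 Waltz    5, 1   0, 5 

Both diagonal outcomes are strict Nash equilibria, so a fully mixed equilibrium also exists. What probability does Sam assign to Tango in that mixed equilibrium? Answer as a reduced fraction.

Sam's mix q on Tango must make Lee indifferent between Tango and Waltz.
Lee's payoff from Tango: 8q + (-2)(1−q). From Waltz: 5q + 0(1−q).
Set equal: 3q = 2(1−q) → q = 2/5.

2/5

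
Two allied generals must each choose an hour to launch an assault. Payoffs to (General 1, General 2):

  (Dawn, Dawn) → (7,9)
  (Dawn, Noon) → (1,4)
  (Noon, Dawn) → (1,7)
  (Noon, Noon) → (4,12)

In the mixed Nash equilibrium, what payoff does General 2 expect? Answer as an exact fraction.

8

General 1 mixes with probability p on Dawn, chosen so General 2 is indifferent: 9p + 7(1−p) = 4p + 12(1−p) gives p = 1/2.
General 2's expected payoff is 9·1/2 + 7·1/2 = 8.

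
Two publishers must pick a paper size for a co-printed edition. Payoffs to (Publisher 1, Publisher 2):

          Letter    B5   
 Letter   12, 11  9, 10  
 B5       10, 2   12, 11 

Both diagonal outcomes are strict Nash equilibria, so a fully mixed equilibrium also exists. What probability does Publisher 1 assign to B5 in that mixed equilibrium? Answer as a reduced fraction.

Publisher 1's mix p on Letter must make Publisher 2 indifferent between Letter and B5.
Publisher 2's payoff from Letter: 11p + 2(1−p). From B5: 10p + 11(1−p).
Set equal: 1p = 9(1−p) → p = 9/10.
Probability on B5 is 1 − 9/10 = 1/10.

1/10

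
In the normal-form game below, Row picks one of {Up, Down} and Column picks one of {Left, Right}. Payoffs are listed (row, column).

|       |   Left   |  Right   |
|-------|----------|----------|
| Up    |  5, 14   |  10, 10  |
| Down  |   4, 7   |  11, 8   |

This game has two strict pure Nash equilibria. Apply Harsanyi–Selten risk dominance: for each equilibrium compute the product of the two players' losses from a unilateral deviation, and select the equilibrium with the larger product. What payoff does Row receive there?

5

At (Up, Left): Row loses 5 − 4 = 1 by deviating; Column loses 14 − 10 = 4. Product = 1·4 = 4.
At (Down, Right): Row loses 11 − 10 = 1 by deviating; Column loses 8 − 7 = 1. Product = 1·1 = 1.
4 > 1, so (Up, Left) is risk-dominant. Row's payoff there is 5.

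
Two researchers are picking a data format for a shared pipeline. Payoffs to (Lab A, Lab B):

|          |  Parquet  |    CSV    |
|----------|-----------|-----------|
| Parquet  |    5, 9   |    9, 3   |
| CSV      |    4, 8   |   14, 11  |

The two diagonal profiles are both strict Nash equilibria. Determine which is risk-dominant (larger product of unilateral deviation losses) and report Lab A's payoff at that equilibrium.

14

At both Parquet: Lab A loses 5 − 4 = 1 by deviating; Lab B loses 9 − 3 = 6. Product = 1·6 = 6.
At both CSV: Lab A loses 14 − 9 = 5 by deviating; Lab B loses 11 − 8 = 3. Product = 5·3 = 15.
15 > 6, so both CSV is risk-dominant. Lab A's payoff there is 14.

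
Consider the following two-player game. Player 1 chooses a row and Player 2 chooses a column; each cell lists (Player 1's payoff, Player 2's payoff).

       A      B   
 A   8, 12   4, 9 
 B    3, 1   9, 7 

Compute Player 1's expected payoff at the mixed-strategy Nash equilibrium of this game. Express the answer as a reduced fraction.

Player 2 mixes with probability q on A, chosen so Player 1 is indifferent: 8q + 4(1−q) = 3q + 9(1−q) gives q = 1/2.
Player 1's expected payoff (from either row, since indifferent) is 8·1/2 + 4·1/2 = 6.

6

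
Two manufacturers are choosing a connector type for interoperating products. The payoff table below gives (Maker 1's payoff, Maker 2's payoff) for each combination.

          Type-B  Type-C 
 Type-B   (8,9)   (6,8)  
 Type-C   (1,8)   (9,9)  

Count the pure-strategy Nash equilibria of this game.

Both Type-B: Maker 1 gets 8 (best alternative 1); Maker 2 gets 9 (best alternative 8). Neither deviates — NE.
Both Type-C: Maker 1 gets 9 (best alternative 6); Maker 2 gets 9 (best alternative 8). Neither deviates — NE.
(Type-C, Type-B) is not a NE: Maker 1 would switch to Type-B (8 > 1).
No other cell survives both best-response checks, so there are 2 pure NE.

2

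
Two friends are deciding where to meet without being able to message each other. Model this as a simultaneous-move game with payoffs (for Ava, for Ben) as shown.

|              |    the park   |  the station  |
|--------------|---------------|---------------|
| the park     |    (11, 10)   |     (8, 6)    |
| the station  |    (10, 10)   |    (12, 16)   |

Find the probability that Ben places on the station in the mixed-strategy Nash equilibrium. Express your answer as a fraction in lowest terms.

Ben's mix q on the park must make Ava indifferent between the park and the station.
Ava's payoff from the park: 11q + 8(1−q). From the station: 10q + 12(1−q).
Set equal: 1q = 4(1−q) → q = 4/5.
Probability on the station is 1 − 4/5 = 1/5.

1/5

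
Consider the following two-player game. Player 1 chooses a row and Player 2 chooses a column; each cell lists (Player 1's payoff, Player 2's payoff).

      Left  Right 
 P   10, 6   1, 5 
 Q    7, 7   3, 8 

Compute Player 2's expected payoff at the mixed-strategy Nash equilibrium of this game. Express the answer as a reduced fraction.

Player 1 mixes with probability p on P, chosen so Player 2 is indifferent: 6p + 7(1−p) = 5p + 8(1−p) gives p = 1/2.
Player 2's expected payoff is 6·1/2 + 7·1/2 = 13/2.

13/2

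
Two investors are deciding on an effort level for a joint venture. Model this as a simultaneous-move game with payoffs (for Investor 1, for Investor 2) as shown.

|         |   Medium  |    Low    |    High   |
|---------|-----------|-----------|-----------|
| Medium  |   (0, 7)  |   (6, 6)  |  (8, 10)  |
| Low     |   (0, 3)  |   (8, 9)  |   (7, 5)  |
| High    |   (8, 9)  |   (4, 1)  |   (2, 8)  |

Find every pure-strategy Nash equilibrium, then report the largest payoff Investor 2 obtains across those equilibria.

(Medium, High) is a pure NE (Investor 1: 8 ≥ 7; Investor 2: 10 ≥ 7). Investor 2 gets 10.
Both Low is a pure NE (Investor 1: 8 ≥ 6; Investor 2: 9 ≥ 5). Investor 2 gets 9.
(High, Medium) is a pure NE (Investor 1: 8 ≥ 0; Investor 2: 9 ≥ 8). Investor 2 gets 9.
Every other cell has a profitable deviation for at least one player. Highest of {10, 9, 9} is 10.

10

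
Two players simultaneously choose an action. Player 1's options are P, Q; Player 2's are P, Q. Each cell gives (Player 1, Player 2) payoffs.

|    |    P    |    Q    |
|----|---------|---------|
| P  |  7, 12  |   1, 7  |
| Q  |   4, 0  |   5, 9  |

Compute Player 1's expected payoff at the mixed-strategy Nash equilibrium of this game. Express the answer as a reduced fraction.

Player 2 mixes with probability q on P, chosen so Player 1 is indifferent: 7q + 1(1−q) = 4q + 5(1−q) gives q = 4/7.
Player 1's expected payoff (from either row, since indifferent) is 7·4/7 + 1·3/7 = 31/7.

31/7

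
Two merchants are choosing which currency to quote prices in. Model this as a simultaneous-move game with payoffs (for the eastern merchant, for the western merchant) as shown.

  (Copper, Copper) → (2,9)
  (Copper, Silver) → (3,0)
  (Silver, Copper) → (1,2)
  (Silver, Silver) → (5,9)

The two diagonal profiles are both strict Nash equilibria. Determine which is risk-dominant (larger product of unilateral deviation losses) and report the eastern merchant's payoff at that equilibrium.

At both Copper: the eastern merchant loses 2 − 1 = 1 by deviating; the western merchant loses 9 − 0 = 9. Product = 1·9 = 9.
At both Silver: the eastern merchant loses 5 − 3 = 2 by deviating; the western merchant loses 9 − 2 = 7. Product = 2·7 = 14.
14 > 9, so both Silver is risk-dominant. The eastern merchant's payoff there is 5.

5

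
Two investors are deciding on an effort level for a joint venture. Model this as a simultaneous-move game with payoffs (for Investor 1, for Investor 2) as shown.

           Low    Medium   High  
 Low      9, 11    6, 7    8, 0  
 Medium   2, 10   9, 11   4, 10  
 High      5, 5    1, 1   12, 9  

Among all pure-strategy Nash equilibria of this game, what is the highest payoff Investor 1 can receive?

Both Low is a pure NE (Investor 1: 9 ≥ 5; Investor 2: 11 ≥ 7). Investor 1 gets 9.
Both Medium is a pure NE (Investor 1: 9 ≥ 6; Investor 2: 11 ≥ 10). Investor 1 gets 9.
Both High is a pure NE (Investor 1: 12 ≥ 8; Investor 2: 9 ≥ 5). Investor 1 gets 12.
Every other cell has a profitable deviation for at least one player. Highest of {9, 9, 12} is 12.

12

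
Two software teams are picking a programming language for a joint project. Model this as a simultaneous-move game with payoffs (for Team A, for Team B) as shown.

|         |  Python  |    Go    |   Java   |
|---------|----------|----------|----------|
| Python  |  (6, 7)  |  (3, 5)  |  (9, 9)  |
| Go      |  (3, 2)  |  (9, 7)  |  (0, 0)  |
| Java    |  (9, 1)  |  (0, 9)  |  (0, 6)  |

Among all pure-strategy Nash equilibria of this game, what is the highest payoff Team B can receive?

9

(Python, Java) is a pure NE (Team A: 9 ≥ 0; Team B: 9 ≥ 7). Team B gets 9.
Both Go is a pure NE (Team A: 9 ≥ 3; Team B: 7 ≥ 2). Team B gets 7.
Every other cell has a profitable deviation for at least one player. Highest of {9, 7} is 9.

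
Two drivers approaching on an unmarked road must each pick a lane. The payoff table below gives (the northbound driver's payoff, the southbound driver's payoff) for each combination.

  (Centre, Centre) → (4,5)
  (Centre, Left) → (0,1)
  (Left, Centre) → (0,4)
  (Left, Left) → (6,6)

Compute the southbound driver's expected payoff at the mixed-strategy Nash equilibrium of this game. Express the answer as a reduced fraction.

13/3

The northbound driver mixes with probability p on Centre, chosen so the southbound driver is indifferent: 5p + 4(1−p) = 1p + 6(1−p) gives p = 1/3.
The southbound driver's expected payoff is 5·1/3 + 4·2/3 = 13/3.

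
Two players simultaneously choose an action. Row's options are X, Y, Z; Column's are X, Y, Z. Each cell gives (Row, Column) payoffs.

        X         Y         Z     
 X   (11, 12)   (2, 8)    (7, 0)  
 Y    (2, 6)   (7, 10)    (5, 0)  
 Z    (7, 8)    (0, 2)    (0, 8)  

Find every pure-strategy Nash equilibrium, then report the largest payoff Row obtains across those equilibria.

11

Both X is a pure NE (Row: 11 ≥ 7; Column: 12 ≥ 8). Row gets 11.
Both Y is a pure NE (Row: 7 ≥ 2; Column: 10 ≥ 6). Row gets 7.
Every other cell has a profitable deviation for at least one player. Highest of {11, 7} is 11.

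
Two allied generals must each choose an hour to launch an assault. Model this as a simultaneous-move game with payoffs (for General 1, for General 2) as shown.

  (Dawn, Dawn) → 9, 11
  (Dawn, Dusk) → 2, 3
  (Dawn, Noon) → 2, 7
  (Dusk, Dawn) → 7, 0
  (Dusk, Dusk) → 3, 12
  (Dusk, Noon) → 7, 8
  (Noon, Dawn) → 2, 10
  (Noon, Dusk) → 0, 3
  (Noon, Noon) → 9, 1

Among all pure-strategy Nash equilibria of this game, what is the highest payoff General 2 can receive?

12

Both Dawn is a pure NE (General 1: 9 ≥ 7; General 2: 11 ≥ 7). General 2 gets 11.
Both Dusk is a pure NE (General 1: 3 ≥ 2; General 2: 12 ≥ 8). General 2 gets 12.
Every other cell has a profitable deviation for at least one player. Highest of {11, 12} is 12.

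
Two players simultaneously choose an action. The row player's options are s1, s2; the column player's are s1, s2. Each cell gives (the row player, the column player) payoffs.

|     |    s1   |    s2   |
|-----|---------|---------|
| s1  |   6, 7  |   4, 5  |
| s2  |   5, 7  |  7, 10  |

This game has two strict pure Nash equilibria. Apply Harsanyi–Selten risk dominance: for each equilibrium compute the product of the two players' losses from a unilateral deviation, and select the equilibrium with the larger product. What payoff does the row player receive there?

7

At both s1: the row player loses 6 − 5 = 1 by deviating; the column player loses 7 − 5 = 2. Product = 1·2 = 2.
At both s2: the row player loses 7 − 4 = 3 by deviating; the column player loses 10 − 7 = 3. Product = 3·3 = 9.
9 > 2, so both s2 is risk-dominant. The row player's payoff there is 7.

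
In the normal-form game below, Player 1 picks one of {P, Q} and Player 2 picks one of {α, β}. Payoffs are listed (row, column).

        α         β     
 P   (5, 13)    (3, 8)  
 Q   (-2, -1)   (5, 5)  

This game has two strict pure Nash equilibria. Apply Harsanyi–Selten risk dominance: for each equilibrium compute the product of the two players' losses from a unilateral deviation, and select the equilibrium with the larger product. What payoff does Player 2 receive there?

At (P, α): Player 1 loses 5 − (-2) = 7 by deviating; Player 2 loses 13 − 8 = 5. Product = 7·5 = 35.
At (Q, β): Player 1 loses 5 − 3 = 2 by deviating; Player 2 loses 5 − (-1) = 6. Product = 2·6 = 12.
35 > 12, so (P, α) is risk-dominant. Player 2's payoff there is 13.

13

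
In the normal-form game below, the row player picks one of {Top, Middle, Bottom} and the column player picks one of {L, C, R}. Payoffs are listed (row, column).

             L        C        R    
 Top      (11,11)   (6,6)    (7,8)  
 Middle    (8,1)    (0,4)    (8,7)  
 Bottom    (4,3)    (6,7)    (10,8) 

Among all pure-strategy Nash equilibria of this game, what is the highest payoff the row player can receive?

(Top, L) is a pure NE (the row player: 11 ≥ 8; the column player: 11 ≥ 8). The row player gets 11.
(Bottom, R) is a pure NE (the row player: 10 ≥ 8; the column player: 8 ≥ 7). The row player gets 10.
Every other cell has a profitable deviation for at least one player. Highest of {11, 10} is 11.

11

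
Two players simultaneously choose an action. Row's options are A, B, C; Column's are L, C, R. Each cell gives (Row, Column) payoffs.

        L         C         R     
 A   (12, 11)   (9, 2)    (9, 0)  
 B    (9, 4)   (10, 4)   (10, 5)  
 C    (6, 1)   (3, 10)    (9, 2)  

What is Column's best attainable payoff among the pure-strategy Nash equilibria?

11

(A, L) is a pure NE (Row: 12 ≥ 9; Column: 11 ≥ 2). Column gets 11.
(B, R) is a pure NE (Row: 10 ≥ 9; Column: 5 ≥ 4). Column gets 5.
Every other cell has a profitable deviation for at least one player. Highest of {11, 5} is 11.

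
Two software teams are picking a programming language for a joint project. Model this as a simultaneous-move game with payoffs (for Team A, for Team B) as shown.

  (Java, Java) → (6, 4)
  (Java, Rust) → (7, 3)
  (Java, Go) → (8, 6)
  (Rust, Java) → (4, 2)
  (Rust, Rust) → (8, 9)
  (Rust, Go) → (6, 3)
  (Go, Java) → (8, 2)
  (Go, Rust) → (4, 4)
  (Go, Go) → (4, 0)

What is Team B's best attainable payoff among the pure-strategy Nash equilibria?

9

(Java, Go) is a pure NE (Team A: 8 ≥ 6; Team B: 6 ≥ 4). Team B gets 6.
Both Rust is a pure NE (Team A: 8 ≥ 7; Team B: 9 ≥ 3). Team B gets 9.
Every other cell has a profitable deviation for at least one player. Highest of {6, 9} is 9.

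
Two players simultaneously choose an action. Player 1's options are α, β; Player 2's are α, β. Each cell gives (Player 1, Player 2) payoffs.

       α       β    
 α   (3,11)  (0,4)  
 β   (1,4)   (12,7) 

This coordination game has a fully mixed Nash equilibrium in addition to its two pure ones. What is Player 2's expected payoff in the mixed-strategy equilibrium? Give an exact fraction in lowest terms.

Player 1 mixes with probability p on α, chosen so Player 2 is indifferent: 11p + 4(1−p) = 4p + 7(1−p) gives p = 3/10.
Player 2's expected payoff is 11·3/10 + 4·7/10 = 61/10.

61/10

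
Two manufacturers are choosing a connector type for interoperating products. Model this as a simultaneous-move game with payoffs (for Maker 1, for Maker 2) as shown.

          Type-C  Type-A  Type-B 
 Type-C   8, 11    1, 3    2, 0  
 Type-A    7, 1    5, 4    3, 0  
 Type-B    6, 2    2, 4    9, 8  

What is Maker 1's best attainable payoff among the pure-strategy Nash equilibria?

Both Type-C is a pure NE (Maker 1: 8 ≥ 7; Maker 2: 11 ≥ 3). Maker 1 gets 8.
Both Type-A is a pure NE (Maker 1: 5 ≥ 2; Maker 2: 4 ≥ 1). Maker 1 gets 5.
Both Type-B is a pure NE (Maker 1: 9 ≥ 3; Maker 2: 8 ≥ 4). Maker 1 gets 9.
Every other cell has a profitable deviation for at least one player. Highest of {8, 5, 9} is 9.

9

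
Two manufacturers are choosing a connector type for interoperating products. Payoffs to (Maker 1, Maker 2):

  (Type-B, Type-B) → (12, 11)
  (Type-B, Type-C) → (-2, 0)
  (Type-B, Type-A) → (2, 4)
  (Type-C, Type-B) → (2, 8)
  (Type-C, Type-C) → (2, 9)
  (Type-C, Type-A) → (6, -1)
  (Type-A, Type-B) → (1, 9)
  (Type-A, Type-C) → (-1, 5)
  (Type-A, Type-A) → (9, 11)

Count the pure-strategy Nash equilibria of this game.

Both Type-B: Maker 1 gets 12 (best alternative 2); Maker 2 gets 11 (best alternative 4). Neither deviates — NE.
Both Type-C: Maker 1 gets 2 (best alternative -1); Maker 2 gets 9 (best alternative 8). Neither deviates — NE.
Both Type-A: Maker 1 gets 9 (best alternative 6); Maker 2 gets 11 (best alternative 9). Neither deviates — NE.
(Type-A, Type-C) is not a NE: Maker 1 would switch to Type-C (2 > -1).
No other cell survives both best-response checks, so there are 3 pure NE.

3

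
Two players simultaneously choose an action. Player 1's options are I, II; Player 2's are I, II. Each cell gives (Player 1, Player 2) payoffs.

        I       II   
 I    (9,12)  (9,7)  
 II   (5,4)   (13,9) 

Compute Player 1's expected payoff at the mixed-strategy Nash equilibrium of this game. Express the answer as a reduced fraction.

Player 2 mixes with probability q on I, chosen so Player 1 is indifferent: 9q + 9(1−q) = 5q + 13(1−q) gives q = 1/2.
Player 1's expected payoff (from either row, since indifferent) is 9·1/2 + 9·1/2 = 9.

9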